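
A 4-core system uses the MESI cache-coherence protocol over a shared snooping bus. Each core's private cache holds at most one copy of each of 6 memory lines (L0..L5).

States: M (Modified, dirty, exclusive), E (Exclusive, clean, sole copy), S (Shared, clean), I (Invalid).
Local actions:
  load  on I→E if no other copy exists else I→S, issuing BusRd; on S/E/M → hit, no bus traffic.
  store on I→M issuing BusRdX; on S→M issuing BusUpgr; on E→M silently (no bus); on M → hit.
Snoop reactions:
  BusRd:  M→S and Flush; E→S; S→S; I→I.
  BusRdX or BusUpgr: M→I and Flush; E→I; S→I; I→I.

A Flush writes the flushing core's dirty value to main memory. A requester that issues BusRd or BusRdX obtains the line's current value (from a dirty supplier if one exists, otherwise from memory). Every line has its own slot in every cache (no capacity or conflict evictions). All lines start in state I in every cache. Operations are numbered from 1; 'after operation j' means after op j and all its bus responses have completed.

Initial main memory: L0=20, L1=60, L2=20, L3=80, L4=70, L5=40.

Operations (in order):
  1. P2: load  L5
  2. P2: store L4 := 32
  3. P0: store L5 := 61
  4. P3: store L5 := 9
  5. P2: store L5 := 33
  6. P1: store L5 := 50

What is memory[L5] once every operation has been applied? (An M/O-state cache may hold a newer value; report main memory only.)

1. P2: load  L5  bus=[BusRd]  L5: P0=I P1=I P2=E P3=I  mem[L5]=40
2. P2: store L4 := 32  bus=[BusRdX]  L4: P0=I P1=I P2=M P3=I  mem[L4]=70
3. P0: store L5 := 61  bus=[BusRdX]  L5: P0=M P1=I P2=I P3=I  mem[L5]=40
4. P3: store L5 := 9  bus=[BusRdX,Flush]  L5: P0=I P1=I P2=I P3=M  mem[L5]=61
5. P2: store L5 := 33  bus=[BusRdX,Flush]  L5: P0=I P1=I P2=M P3=I  mem[L5]=9
6. P1: store L5 := 50  bus=[BusRdX,Flush]  L5: P0=I P1=M P2=I P3=I  mem[L5]=33

memory[L5] = 33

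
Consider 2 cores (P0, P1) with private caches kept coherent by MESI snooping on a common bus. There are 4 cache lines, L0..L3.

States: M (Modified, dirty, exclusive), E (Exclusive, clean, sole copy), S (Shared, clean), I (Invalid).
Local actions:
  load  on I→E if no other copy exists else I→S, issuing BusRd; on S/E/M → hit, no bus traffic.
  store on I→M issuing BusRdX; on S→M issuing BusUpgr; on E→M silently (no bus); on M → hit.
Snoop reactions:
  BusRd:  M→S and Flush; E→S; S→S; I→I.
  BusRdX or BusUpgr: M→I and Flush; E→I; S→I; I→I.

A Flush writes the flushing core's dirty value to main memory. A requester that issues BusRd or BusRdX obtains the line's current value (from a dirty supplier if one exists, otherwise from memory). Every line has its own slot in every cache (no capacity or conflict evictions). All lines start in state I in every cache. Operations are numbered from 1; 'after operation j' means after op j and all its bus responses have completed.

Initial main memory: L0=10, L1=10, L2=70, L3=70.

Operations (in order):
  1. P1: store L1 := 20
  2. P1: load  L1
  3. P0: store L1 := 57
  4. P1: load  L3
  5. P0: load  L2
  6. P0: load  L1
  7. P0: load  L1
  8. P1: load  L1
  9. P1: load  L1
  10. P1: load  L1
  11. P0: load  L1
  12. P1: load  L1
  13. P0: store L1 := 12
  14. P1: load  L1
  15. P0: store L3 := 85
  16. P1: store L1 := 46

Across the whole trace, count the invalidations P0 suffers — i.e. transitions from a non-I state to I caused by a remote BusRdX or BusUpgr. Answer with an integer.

invalidations = 1

step 1: P1: store L1 := 20  ⟶  IM  (L1)  txn=BusRdX  M[L1]=10
step 2: P1: load  L1  ⟶  IM  (L1)  txn=∅  M[L1]=10
step 3: P0: store L1 := 57  ⟶  MI  (L1)  txn=BusRdX+Flush  M[L1]=20
step 4: P1: load  L3  ⟶  IE  (L3)  txn=BusRd  M[L3]=70
step 5: P0: load  L2  ⟶  EI  (L2)  txn=BusRd  M[L2]=70
step 6: P0: load  L1  ⟶  MI  (L1)  txn=∅  M[L1]=20
step 7: P0: load  L1  ⟶  MI  (L1)  txn=∅  M[L1]=20
step 8: P1: load  L1  ⟶  SS  (L1)  txn=BusRd+Flush  M[L1]=57
step 9: P1: load  L1  ⟶  SS  (L1)  txn=∅  M[L1]=57
step 10: P1: load  L1  ⟶  SS  (L1)  txn=∅  M[L1]=57
step 11: P0: load  L1  ⟶  SS  (L1)  txn=∅  M[L1]=57
step 12: P1: load  L1  ⟶  SS  (L1)  txn=∅  M[L1]=57
step 13: P0: store L1 := 12  ⟶  MI  (L1)  txn=BusUpgr  M[L1]=57
step 14: P1: load  L1  ⟶  SS  (L1)  txn=BusRd+Flush  M[L1]=12
step 15: P0: store L3 := 85  ⟶  MI  (L3)  txn=BusRdX  M[L3]=70
step 16: P1: store L1 := 46  ⟶  IM  (L1)  txn=BusUpgr  M[L1]=12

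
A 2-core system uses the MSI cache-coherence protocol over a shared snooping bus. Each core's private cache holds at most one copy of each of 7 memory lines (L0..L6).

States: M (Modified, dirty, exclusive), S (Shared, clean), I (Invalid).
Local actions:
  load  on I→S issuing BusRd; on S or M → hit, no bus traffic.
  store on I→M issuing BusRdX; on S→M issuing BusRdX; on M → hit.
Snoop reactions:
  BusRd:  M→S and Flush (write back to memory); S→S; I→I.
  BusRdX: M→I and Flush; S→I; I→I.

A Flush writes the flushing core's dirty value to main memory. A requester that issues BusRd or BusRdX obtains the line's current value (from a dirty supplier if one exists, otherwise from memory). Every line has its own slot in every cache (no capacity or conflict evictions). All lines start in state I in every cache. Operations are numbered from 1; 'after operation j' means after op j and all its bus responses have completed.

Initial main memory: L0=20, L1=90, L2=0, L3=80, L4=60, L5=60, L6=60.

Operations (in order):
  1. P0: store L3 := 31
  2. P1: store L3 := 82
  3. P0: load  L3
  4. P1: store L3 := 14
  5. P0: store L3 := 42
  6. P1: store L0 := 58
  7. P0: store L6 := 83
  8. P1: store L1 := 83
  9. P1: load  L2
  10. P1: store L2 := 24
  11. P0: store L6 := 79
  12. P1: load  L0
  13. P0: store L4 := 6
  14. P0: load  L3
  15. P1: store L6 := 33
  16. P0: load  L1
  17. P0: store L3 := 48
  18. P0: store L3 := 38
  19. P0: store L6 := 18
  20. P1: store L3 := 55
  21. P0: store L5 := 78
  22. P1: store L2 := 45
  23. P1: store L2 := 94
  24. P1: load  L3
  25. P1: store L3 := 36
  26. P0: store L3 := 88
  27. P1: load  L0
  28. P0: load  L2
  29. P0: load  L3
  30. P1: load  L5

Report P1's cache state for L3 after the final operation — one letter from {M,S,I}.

step 1: P0: store L3 := 31  ⟶  MI  (L3)  txn=BusRdX  M[L3]=80
step 2: P1: store L3 := 82  ⟶  IM  (L3)  txn=BusRdX+Flush  M[L3]=31
step 3: P0: load  L3  ⟶  SS  (L3)  txn=BusRd+Flush  M[L3]=82
step 4: P1: store L3 := 14  ⟶  IM  (L3)  txn=BusRdX  M[L3]=82
step 5: P0: store L3 := 42  ⟶  MI  (L3)  txn=BusRdX+Flush  M[L3]=14
step 6: P1: store L0 := 58  ⟶  IM  (L0)  txn=BusRdX  M[L0]=20
step 7: P0: store L6 := 83  ⟶  MI  (L6)  txn=BusRdX  M[L6]=60
step 8: P1: store L1 := 83  ⟶  IM  (L1)  txn=BusRdX  M[L1]=90
step 9: P1: load  L2  ⟶  IS  (L2)  txn=BusRd  M[L2]=0
step 10: P1: store L2 := 24  ⟶  IM  (L2)  txn=BusRdX  M[L2]=0
step 11: P0: store L6 := 79  ⟶  MI  (L6)  txn=∅  M[L6]=60
step 12: P1: load  L0  ⟶  IM  (L0)  txn=∅  M[L0]=20
step 13: P0: store L4 := 6  ⟶  MI  (L4)  txn=BusRdX  M[L4]=60
step 14: P0: load  L3  ⟶  MI  (L3)  txn=∅  M[L3]=14
step 15: P1: store L6 := 33  ⟶  IM  (L6)  txn=BusRdX+Flush  M[L6]=79
step 16: P0: load  L1  ⟶  SS  (L1)  txn=BusRd+Flush  M[L1]=83
step 17: P0: store L3 := 48  ⟶  MI  (L3)  txn=∅  M[L3]=14
step 18: P0: store L3 := 38  ⟶  MI  (L3)  txn=∅  M[L3]=14
step 19: P0: store L6 := 18  ⟶  MI  (L6)  txn=BusRdX+Flush  M[L6]=33
step 20: P1: store L3 := 55  ⟶  IM  (L3)  txn=BusRdX+Flush  M[L3]=38
step 21: P0: store L5 := 78  ⟶  MI  (L5)  txn=BusRdX  M[L5]=60
step 22: P1: store L2 := 45  ⟶  IM  (L2)  txn=∅  M[L2]=0
step 23: P1: store L2 := 94  ⟶  IM  (L2)  txn=∅  M[L2]=0
step 24: P1: load  L3  ⟶  IM  (L3)  txn=∅  M[L3]=38
step 25: P1: store L3 := 36  ⟶  IM  (L3)  txn=∅  M[L3]=38
step 26: P0: store L3 := 88  ⟶  MI  (L3)  txn=BusRdX+Flush  M[L3]=36
step 27: P1: load  L0  ⟶  IM  (L0)  txn=∅  M[L0]=20
step 28: P0: load  L2  ⟶  SS  (L2)  txn=BusRd+Flush  M[L2]=94
step 29: P0: load  L3  ⟶  MI  (L3)  txn=∅  M[L3]=36
step 30: P1: load  L5  ⟶  SS  (L5)  txn=BusRd+Flush  M[L5]=78

state = I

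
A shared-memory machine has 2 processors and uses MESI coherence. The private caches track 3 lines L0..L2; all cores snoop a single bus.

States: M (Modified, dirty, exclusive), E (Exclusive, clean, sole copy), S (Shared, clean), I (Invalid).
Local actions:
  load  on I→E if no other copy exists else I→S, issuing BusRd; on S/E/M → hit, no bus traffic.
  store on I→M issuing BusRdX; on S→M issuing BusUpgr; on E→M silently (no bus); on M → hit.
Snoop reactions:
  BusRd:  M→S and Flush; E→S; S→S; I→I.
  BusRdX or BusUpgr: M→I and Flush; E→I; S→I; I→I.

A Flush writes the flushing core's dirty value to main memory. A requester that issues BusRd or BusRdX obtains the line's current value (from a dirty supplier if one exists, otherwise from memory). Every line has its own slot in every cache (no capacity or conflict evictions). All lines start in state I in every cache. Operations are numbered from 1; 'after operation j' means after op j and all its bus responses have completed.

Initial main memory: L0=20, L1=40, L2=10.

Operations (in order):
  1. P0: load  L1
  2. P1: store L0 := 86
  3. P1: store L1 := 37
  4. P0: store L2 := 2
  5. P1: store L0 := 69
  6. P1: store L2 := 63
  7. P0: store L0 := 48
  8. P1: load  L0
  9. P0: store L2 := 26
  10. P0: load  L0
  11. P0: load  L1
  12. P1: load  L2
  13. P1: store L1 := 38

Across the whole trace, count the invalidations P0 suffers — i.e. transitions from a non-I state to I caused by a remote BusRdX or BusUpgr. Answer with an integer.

[1] P0: load  L1 | P0:E(40), P1:I | bus: BusRd
[2] P1: store L0 := 86 | P0:I, P1:M(86) | bus: BusRdX
[3] P1: store L1 := 37 | P0:I, P1:M(37) | bus: BusRdX
[4] P0: store L2 := 2 | P0:M(2), P1:I | bus: BusRdX
[5] P1: store L0 := 69 | P0:I, P1:M(69) | bus: none
[6] P1: store L2 := 63 | P0:I, P1:M(63) | bus: BusRdX,Flush
[7] P0: store L0 := 48 | P0:M(48), P1:I | bus: BusRdX,Flush
[8] P1: load  L0 | P0:S(48), P1:S(48) | bus: BusRd,Flush
[9] P0: store L2 := 26 | P0:M(26), P1:I | bus: BusRdX,Flush
[10] P0: load  L0 | P0:S(48), P1:S(48) | bus: none
[11] P0: load  L1 | P0:S(37), P1:S(37) | bus: BusRd,Flush
[12] P1: load  L2 | P0:S(26), P1:S(26) | bus: BusRd,Flush
[13] P1: store L1 := 38 | P0:I, P1:M(38) | bus: BusUpgr

invalidations = 3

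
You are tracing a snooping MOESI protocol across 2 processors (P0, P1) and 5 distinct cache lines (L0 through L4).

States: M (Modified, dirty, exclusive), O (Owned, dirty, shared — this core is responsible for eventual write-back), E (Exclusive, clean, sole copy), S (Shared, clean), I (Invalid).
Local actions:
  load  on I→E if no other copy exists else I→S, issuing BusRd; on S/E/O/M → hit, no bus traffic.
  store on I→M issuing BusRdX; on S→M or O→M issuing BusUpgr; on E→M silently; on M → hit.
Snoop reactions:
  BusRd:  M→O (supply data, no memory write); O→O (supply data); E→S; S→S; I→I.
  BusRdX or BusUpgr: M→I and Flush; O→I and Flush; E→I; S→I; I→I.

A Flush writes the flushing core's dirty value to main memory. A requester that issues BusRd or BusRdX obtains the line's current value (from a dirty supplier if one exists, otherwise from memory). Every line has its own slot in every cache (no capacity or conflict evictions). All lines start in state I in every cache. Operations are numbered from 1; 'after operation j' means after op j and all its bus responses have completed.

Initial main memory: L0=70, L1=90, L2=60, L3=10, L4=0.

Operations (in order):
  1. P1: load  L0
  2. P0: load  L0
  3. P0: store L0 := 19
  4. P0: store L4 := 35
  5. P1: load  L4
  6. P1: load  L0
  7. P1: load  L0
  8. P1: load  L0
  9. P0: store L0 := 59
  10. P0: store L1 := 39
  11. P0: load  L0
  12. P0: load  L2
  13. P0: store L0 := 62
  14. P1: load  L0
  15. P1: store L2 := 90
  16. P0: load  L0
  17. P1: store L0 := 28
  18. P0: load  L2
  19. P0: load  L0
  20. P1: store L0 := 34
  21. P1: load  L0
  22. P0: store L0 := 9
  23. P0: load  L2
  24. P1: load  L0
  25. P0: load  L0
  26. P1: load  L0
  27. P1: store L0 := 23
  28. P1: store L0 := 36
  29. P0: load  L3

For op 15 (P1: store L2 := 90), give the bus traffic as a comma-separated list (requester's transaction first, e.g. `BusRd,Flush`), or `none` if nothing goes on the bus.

1. P1: load  L0  bus=[BusRd]  L0: P0=I P1=E  mem[L0]=70
2. P0: load  L0  bus=[BusRd]  L0: P0=S P1=S  mem[L0]=70
3. P0: store L0 := 19  bus=[BusUpgr]  L0: P0=M P1=I  mem[L0]=70
4. P0: store L4 := 35  bus=[BusRdX]  L4: P0=M P1=I  mem[L4]=0
5. P1: load  L4  bus=[BusRd]  L4: P0=O P1=S  mem[L4]=0
6. P1: load  L0  bus=[BusRd]  L0: P0=O P1=S  mem[L0]=70
7. P1: load  L0  bus=[-]  L0: P0=O P1=S  mem[L0]=70
8. P1: load  L0  bus=[-]  L0: P0=O P1=S  mem[L0]=70
9. P0: store L0 := 59  bus=[BusUpgr]  L0: P0=M P1=I  mem[L0]=70
10. P0: store L1 := 39  bus=[BusRdX]  L1: P0=M P1=I  mem[L1]=90
11. P0: load  L0  bus=[-]  L0: P0=M P1=I  mem[L0]=70
12. P0: load  L2  bus=[BusRd]  L2: P0=E P1=I  mem[L2]=60
13. P0: store L0 := 62  bus=[-]  L0: P0=M P1=I  mem[L0]=70
14. P1: load  L0  bus=[BusRd]  L0: P0=O P1=S  mem[L0]=70
15. P1: store L2 := 90  bus=[BusRdX]  L2: P0=I P1=M  mem[L2]=60
16. P0: load  L0  bus=[-]  L0: P0=O P1=S  mem[L0]=70
17. P1: store L0 := 28  bus=[BusUpgr,Flush]  L0: P0=I P1=M  mem[L0]=62
18. P0: load  L2  bus=[BusRd]  L2: P0=S P1=O  mem[L2]=60
19. P0: load  L0  bus=[BusRd]  L0: P0=S P1=O  mem[L0]=62
20. P1: store L0 := 34  bus=[BusUpgr]  L0: P0=I P1=M  mem[L0]=62
21. P1: load  L0  bus=[-]  L0: P0=I P1=M  mem[L0]=62
22. P0: store L0 := 9  bus=[BusRdX,Flush]  L0: P0=M P1=I  mem[L0]=34
23. P0: load  L2  bus=[-]  L2: P0=S P1=O  mem[L2]=60
24. P1: load  L0  bus=[BusRd]  L0: P0=O P1=S  mem[L0]=34
25. P0: load  L0  bus=[-]  L0: P0=O P1=S  mem[L0]=34
26. P1: load  L0  bus=[-]  L0: P0=O P1=S  mem[L0]=34
27. P1: store L0 := 23  bus=[BusUpgr,Flush]  L0: P0=I P1=M  mem[L0]=9
28. P1: store L0 := 36  bus=[-]  L0: P0=I P1=M  mem[L0]=9
29. P0: load  L3  bus=[BusRd]  L3: P0=E P1=I  mem[L3]=10

bus = BusRdX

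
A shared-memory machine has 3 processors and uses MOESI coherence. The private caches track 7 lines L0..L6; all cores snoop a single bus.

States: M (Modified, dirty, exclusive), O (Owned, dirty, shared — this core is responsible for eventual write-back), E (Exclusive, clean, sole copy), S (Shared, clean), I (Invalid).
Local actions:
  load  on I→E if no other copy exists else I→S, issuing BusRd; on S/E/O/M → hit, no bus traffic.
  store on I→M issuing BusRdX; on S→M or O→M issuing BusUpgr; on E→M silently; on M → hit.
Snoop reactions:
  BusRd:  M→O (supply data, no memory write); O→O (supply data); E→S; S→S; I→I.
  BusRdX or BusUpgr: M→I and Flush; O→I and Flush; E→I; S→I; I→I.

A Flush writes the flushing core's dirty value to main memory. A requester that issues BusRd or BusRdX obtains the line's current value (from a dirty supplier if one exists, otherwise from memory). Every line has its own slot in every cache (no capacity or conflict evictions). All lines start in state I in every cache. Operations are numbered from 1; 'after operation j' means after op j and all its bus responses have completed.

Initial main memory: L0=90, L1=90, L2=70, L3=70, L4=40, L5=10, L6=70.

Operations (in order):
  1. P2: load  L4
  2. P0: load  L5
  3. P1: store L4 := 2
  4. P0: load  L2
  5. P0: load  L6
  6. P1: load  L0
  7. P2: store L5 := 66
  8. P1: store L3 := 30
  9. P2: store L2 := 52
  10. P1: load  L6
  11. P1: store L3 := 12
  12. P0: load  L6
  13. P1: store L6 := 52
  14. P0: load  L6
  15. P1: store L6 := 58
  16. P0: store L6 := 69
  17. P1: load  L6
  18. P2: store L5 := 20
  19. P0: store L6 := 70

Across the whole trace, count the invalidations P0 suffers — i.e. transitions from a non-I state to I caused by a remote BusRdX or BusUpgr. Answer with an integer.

1. P2: load  L4  bus=[BusRd]  L4: P0=I P1=I P2=E  mem[L4]=40
2. P0: load  L5  bus=[BusRd]  L5: P0=E P1=I P2=I  mem[L5]=10
3. P1: store L4 := 2  bus=[BusRdX]  L4: P0=I P1=M P2=I  mem[L4]=40
4. P0: load  L2  bus=[BusRd]  L2: P0=E P1=I P2=I  mem[L2]=70
5. P0: load  L6  bus=[BusRd]  L6: P0=E P1=I P2=I  mem[L6]=70
6. P1: load  L0  bus=[BusRd]  L0: P0=I P1=E P2=I  mem[L0]=90
7. P2: store L5 := 66  bus=[BusRdX]  L5: P0=I P1=I P2=M  mem[L5]=10
8. P1: store L3 := 30  bus=[BusRdX]  L3: P0=I P1=M P2=I  mem[L3]=70
9. P2: store L2 := 52  bus=[BusRdX]  L2: P0=I P1=I P2=M  mem[L2]=70
10. P1: load  L6  bus=[BusRd]  L6: P0=S P1=S P2=I  mem[L6]=70
11. P1: store L3 := 12  bus=[-]  L3: P0=I P1=M P2=I  mem[L3]=70
12. P0: load  L6  bus=[-]  L6: P0=S P1=S P2=I  mem[L6]=70
13. P1: store L6 := 52  bus=[BusUpgr]  L6: P0=I P1=M P2=I  mem[L6]=70
14. P0: load  L6  bus=[BusRd]  L6: P0=S P1=O P2=I  mem[L6]=70
15. P1: store L6 := 58  bus=[BusUpgr]  L6: P0=I P1=M P2=I  mem[L6]=70
16. P0: store L6 := 69  bus=[BusRdX,Flush]  L6: P0=M P1=I P2=I  mem[L6]=58
17. P1: load  L6  bus=[BusRd]  L6: P0=O P1=S P2=I  mem[L6]=58
18. P2: store L5 := 20  bus=[-]  L5: P0=I P1=I P2=M  mem[L5]=10
19. P0: store L6 := 70  bus=[BusUpgr]  L6: P0=M P1=I P2=I  mem[L6]=58

invalidations = 4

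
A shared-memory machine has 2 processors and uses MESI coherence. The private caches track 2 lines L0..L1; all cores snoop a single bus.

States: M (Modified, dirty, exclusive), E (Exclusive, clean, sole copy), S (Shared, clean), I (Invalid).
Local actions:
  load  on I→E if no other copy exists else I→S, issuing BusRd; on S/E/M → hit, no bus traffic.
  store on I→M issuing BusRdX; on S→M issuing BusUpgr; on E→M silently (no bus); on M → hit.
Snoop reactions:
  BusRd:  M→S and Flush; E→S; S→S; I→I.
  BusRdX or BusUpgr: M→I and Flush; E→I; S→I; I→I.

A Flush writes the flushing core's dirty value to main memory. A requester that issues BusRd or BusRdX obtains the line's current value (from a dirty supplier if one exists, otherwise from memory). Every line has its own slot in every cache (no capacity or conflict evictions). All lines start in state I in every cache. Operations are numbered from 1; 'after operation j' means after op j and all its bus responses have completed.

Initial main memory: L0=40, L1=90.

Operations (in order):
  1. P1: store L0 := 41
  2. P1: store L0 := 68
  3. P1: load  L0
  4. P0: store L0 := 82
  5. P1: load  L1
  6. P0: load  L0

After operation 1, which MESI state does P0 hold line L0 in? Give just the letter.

step 1: P1: store L0 := 41  ⟶  IM  (L0)  txn=BusRdX  M[L0]=40
step 2: P1: store L0 := 68  ⟶  IM  (L0)  txn=∅  M[L0]=40
step 3: P1: load  L0  ⟶  IM  (L0)  txn=∅  M[L0]=40
step 4: P0: store L0 := 82  ⟶  MI  (L0)  txn=BusRdX+Flush  M[L0]=68
step 5: P1: load  L1  ⟶  IE  (L1)  txn=BusRd  M[L1]=90
step 6: P0: load  L0  ⟶  MI  (L0)  txn=∅  M[L0]=68

state = I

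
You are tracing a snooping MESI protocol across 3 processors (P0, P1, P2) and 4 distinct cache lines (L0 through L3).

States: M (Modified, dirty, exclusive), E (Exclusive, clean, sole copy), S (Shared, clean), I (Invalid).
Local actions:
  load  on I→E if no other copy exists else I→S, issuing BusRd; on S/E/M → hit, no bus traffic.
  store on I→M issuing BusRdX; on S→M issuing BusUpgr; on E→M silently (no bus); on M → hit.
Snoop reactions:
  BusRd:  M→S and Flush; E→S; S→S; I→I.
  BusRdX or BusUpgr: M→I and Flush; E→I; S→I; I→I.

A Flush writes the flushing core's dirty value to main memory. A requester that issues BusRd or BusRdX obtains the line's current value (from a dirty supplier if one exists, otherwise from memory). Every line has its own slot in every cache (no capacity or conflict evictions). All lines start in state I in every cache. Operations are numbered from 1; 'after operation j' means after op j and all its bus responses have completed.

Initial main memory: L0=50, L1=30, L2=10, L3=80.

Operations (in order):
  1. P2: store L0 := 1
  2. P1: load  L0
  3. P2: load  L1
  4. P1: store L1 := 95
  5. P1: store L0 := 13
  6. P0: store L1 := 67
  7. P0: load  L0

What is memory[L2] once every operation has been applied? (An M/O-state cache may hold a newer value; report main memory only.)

memory[L2] = 10

step 1: P2: store L0 := 1  ⟶  IIM  (L0)  txn=BusRdX  M[L0]=50
step 2: P1: load  L0  ⟶  ISS  (L0)  txn=BusRd+Flush  M[L0]=1
step 3: P2: load  L1  ⟶  IIE  (L1)  txn=BusRd  M[L1]=30
step 4: P1: store L1 := 95  ⟶  IMI  (L1)  txn=BusRdX  M[L1]=30
step 5: P1: store L0 := 13  ⟶  IMI  (L0)  txn=BusUpgr  M[L0]=1
step 6: P0: store L1 := 67  ⟶  MII  (L1)  txn=BusRdX+Flush  M[L1]=95
step 7: P0: load  L0  ⟶  SSI  (L0)  txn=BusRd+Flush  M[L0]=13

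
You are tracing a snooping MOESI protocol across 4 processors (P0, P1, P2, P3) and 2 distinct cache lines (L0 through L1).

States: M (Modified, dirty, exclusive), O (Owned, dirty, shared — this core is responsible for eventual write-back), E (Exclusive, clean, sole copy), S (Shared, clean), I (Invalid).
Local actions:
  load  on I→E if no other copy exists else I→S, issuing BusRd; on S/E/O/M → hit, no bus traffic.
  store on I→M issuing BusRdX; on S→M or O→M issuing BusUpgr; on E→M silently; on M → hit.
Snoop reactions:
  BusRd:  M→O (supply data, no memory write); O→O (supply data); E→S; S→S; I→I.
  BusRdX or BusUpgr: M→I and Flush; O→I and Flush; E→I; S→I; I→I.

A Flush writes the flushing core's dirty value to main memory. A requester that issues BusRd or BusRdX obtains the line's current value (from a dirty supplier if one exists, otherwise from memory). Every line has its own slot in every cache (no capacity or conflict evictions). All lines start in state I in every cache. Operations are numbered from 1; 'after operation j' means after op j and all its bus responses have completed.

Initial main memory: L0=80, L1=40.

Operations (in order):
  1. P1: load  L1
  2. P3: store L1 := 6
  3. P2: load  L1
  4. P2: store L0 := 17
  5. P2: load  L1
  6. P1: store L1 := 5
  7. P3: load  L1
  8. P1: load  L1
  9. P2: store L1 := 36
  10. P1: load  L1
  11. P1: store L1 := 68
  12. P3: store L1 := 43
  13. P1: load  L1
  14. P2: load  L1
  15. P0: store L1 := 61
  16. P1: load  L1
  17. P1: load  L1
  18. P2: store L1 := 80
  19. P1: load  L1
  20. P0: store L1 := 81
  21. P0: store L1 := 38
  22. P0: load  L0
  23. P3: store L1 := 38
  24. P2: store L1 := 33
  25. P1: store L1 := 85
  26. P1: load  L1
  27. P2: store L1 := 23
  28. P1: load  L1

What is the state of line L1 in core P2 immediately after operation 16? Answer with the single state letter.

  op1 P1: load  L1 → I/E/I/I on L1; bus BusRd; mem=40
  op2 P3: store L1 := 6 → I/I/I/M on L1; bus BusRdX; mem=40
  op3 P2: load  L1 → I/I/S/O on L1; bus BusRd; mem=40
  op4 P2: store L0 := 17 → I/I/M/I on L0; bus BusRdX; mem=80
  op5 P2: load  L1 → I/I/S/O on L1; bus (none); mem=40
  op6 P1: store L1 := 5 → I/M/I/I on L1; bus BusRdX Flush; mem=6
  op7 P3: load  L1 → I/O/I/S on L1; bus BusRd; mem=6
  op8 P1: load  L1 → I/O/I/S on L1; bus (none); mem=6
  op9 P2: store L1 := 36 → I/I/M/I on L1; bus BusRdX Flush; mem=5
  op10 P1: load  L1 → I/S/O/I on L1; bus BusRd; mem=5
  op11 P1: store L1 := 68 → I/M/I/I on L1; bus BusUpgr Flush; mem=36
  op12 P3: store L1 := 43 → I/I/I/M on L1; bus BusRdX Flush; mem=68
  op13 P1: load  L1 → I/S/I/O on L1; bus BusRd; mem=68
  op14 P2: load  L1 → I/S/S/O on L1; bus BusRd; mem=68
  op15 P0: store L1 := 61 → M/I/I/I on L1; bus BusRdX Flush; mem=43
  op16 P1: load  L1 → O/S/I/I on L1; bus BusRd; mem=43
  op17 P1: load  L1 → O/S/I/I on L1; bus (none); mem=43
  op18 P2: store L1 := 80 → I/I/M/I on L1; bus BusRdX Flush; mem=61
  op19 P1: load  L1 → I/S/O/I on L1; bus BusRd; mem=61
  op20 P0: store L1 := 81 → M/I/I/I on L1; bus BusRdX Flush; mem=80
  op21 P0: store L1 := 38 → M/I/I/I on L1; bus (none); mem=80
  op22 P0: load  L0 → S/I/O/I on L0; bus BusRd; mem=80
  op23 P3: store L1 := 38 → I/I/I/M on L1; bus BusRdX Flush; mem=38
  op24 P2: store L1 := 33 → I/I/M/I on L1; bus BusRdX Flush; mem=38
  op25 P1: store L1 := 85 → I/M/I/I on L1; bus BusRdX Flush; mem=33
  op26 P1: load  L1 → I/M/I/I on L1; bus (none); mem=33
  op27 P2: store L1 := 23 → I/I/M/I on L1; bus BusRdX Flush; mem=85
  op28 P1: load  L1 → I/S/O/I on L1; bus BusRd; mem=85

state = I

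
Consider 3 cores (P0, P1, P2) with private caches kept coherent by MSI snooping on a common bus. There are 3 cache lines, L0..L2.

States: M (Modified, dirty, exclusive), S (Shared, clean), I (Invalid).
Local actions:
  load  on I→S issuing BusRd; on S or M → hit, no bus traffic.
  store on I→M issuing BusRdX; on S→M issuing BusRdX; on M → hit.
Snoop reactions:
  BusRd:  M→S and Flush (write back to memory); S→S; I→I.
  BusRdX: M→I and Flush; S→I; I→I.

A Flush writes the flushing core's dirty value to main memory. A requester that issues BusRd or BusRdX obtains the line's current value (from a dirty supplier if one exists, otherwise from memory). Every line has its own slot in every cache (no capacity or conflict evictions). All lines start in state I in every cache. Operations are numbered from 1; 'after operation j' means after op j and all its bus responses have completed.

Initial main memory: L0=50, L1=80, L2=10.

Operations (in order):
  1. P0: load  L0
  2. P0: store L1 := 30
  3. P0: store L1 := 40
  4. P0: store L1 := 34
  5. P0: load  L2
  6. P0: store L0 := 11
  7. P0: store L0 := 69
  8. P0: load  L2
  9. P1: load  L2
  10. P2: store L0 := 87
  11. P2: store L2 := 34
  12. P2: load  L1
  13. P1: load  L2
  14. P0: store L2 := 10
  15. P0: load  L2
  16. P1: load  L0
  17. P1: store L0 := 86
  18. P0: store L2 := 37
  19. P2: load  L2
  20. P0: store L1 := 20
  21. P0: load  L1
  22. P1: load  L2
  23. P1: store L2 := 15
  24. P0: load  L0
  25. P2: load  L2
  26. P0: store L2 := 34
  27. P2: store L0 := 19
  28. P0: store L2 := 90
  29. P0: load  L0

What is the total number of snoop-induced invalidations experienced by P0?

invalidations = 4

1. P0: load  L0  bus=[BusRd]  L0: P0=S P1=I P2=I  mem[L0]=50
2. P0: store L1 := 30  bus=[BusRdX]  L1: P0=M P1=I P2=I  mem[L1]=80
3. P0: store L1 := 40  bus=[-]  L1: P0=M P1=I P2=I  mem[L1]=80
4. P0: store L1 := 34  bus=[-]  L1: P0=M P1=I P2=I  mem[L1]=80
5. P0: load  L2  bus=[BusRd]  L2: P0=S P1=I P2=I  mem[L2]=10
6. P0: store L0 := 11  bus=[BusRdX]  L0: P0=M P1=I P2=I  mem[L0]=50
7. P0: store L0 := 69  bus=[-]  L0: P0=M P1=I P2=I  mem[L0]=50
8. P0: load  L2  bus=[-]  L2: P0=S P1=I P2=I  mem[L2]=10
9. P1: load  L2  bus=[BusRd]  L2: P0=S P1=S P2=I  mem[L2]=10
10. P2: store L0 := 87  bus=[BusRdX,Flush]  L0: P0=I P1=I P2=M  mem[L0]=69
11. P2: store L2 := 34  bus=[BusRdX]  L2: P0=I P1=I P2=M  mem[L2]=10
12. P2: load  L1  bus=[BusRd,Flush]  L1: P0=S P1=I P2=S  mem[L1]=34
13. P1: load  L2  bus=[BusRd,Flush]  L2: P0=I P1=S P2=S  mem[L2]=34
14. P0: store L2 := 10  bus=[BusRdX]  L2: P0=M P1=I P2=I  mem[L2]=34
15. P0: load  L2  bus=[-]  L2: P0=M P1=I P2=I  mem[L2]=34
16. P1: load  L0  bus=[BusRd,Flush]  L0: P0=I P1=S P2=S  mem[L0]=87
17. P1: store L0 := 86  bus=[BusRdX]  L0: P0=I P1=M P2=I  mem[L0]=87
18. P0: store L2 := 37  bus=[-]  L2: P0=M P1=I P2=I  mem[L2]=34
19. P2: load  L2  bus=[BusRd,Flush]  L2: P0=S P1=I P2=S  mem[L2]=37
20. P0: store L1 := 20  bus=[BusRdX]  L1: P0=M P1=I P2=I  mem[L1]=34
21. P0: load  L1  bus=[-]  L1: P0=M P1=I P2=I  mem[L1]=34
22. P1: load  L2  bus=[BusRd]  L2: P0=S P1=S P2=S  mem[L2]=37
23. P1: store L2 := 15  bus=[BusRdX]  L2: P0=I P1=M P2=I  mem[L2]=37
24. P0: load  L0  bus=[BusRd,Flush]  L0: P0=S P1=S P2=I  mem[L0]=86
25. P2: load  L2  bus=[BusRd,Flush]  L2: P0=I P1=S P2=S  mem[L2]=15
26. P0: store L2 := 34  bus=[BusRdX]  L2: P0=M P1=I P2=I  mem[L2]=15
27. P2: store L0 := 19  bus=[BusRdX]  L0: P0=I P1=I P2=M  mem[L0]=86
28. P0: store L2 := 90  bus=[-]  L2: P0=M P1=I P2=I  mem[L2]=15
29. P0: load  L0  bus=[BusRd,Flush]  L0: P0=S P1=I P2=S  mem[L0]=19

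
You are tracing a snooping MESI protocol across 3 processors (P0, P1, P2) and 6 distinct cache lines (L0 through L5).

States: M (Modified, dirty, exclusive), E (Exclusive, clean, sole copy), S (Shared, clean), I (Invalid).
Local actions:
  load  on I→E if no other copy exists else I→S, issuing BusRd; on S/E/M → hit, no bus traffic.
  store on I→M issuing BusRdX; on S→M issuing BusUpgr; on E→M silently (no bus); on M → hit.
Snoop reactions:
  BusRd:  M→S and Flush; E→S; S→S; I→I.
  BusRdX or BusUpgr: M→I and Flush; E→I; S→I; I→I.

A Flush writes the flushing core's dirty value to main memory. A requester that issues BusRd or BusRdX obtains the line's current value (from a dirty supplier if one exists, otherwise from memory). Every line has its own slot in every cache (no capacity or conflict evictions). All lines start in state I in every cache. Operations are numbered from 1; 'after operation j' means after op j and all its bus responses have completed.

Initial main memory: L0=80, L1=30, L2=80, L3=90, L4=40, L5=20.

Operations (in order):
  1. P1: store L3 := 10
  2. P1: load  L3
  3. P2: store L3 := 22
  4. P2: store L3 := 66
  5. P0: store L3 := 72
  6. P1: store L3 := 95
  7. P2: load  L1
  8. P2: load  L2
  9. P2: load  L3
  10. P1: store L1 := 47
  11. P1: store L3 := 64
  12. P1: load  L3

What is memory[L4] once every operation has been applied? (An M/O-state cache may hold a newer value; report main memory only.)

  op1 P1: store L3 := 10 → I/M/I on L3; bus BusRdX; mem=90
  op2 P1: load  L3 → I/M/I on L3; bus (none); mem=90
  op3 P2: store L3 := 22 → I/I/M on L3; bus BusRdX Flush; mem=10
  op4 P2: store L3 := 66 → I/I/M on L3; bus (none); mem=10
  op5 P0: store L3 := 72 → M/I/I on L3; bus BusRdX Flush; mem=66
  op6 P1: store L3 := 95 → I/M/I on L3; bus BusRdX Flush; mem=72
  op7 P2: load  L1 → I/I/E on L1; bus BusRd; mem=30
  op8 P2: load  L2 → I/I/E on L2; bus BusRd; mem=80
  op9 P2: load  L3 → I/S/S on L3; bus BusRd Flush; mem=95
  op10 P1: store L1 := 47 → I/M/I on L1; bus BusRdX; mem=30
  op11 P1: store L3 := 64 → I/M/I on L3; bus BusUpgr; mem=95
  op12 P1: load  L3 → I/M/I on L3; bus (none); mem=95

memory[L4] = 40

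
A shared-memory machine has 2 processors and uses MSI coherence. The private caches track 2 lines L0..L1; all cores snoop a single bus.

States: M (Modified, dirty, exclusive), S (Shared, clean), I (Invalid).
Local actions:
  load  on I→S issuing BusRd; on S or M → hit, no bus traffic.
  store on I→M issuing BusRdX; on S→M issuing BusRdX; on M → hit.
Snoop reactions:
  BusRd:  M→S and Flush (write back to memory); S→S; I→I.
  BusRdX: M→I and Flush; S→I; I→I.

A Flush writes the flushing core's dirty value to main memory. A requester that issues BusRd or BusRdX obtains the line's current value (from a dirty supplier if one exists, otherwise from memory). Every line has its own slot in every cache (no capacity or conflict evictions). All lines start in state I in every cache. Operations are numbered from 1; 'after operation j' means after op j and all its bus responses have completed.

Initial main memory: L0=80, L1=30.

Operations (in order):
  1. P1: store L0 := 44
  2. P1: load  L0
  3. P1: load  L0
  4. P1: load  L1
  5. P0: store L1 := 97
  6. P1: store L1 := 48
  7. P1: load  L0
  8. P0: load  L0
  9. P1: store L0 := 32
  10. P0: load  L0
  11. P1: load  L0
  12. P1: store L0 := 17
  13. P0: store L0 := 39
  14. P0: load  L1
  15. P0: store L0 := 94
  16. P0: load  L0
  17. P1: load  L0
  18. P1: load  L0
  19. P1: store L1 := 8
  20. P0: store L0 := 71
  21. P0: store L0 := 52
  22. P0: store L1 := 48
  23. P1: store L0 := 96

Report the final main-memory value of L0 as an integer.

[1] P1: store L0 := 44 | P0:I, P1:M(44) | bus: BusRdX
[2] P1: load  L0 | P0:I, P1:M(44) | bus: none
[3] P1: load  L0 | P0:I, P1:M(44) | bus: none
[4] P1: load  L1 | P0:I, P1:S(30) | bus: BusRd
[5] P0: store L1 := 97 | P0:M(97), P1:I | bus: BusRdX
[6] P1: store L1 := 48 | P0:I, P1:M(48) | bus: BusRdX,Flush
[7] P1: load  L0 | P0:I, P1:M(44) | bus: none
[8] P0: load  L0 | P0:S(44), P1:S(44) | bus: BusRd,Flush
[9] P1: store L0 := 32 | P0:I, P1:M(32) | bus: BusRdX
[10] P0: load  L0 | P0:S(32), P1:S(32) | bus: BusRd,Flush
[11] P1: load  L0 | P0:S(32), P1:S(32) | bus: none
[12] P1: store L0 := 17 | P0:I, P1:M(17) | bus: BusRdX
[13] P0: store L0 := 39 | P0:M(39), P1:I | bus: BusRdX,Flush
[14] P0: load  L1 | P0:S(48), P1:S(48) | bus: BusRd,Flush
[15] P0: store L0 := 94 | P0:M(94), P1:I | bus: none
[16] P0: load  L0 | P0:M(94), P1:I | bus: none
[17] P1: load  L0 | P0:S(94), P1:S(94) | bus: BusRd,Flush
[18] P1: load  L0 | P0:S(94), P1:S(94) | bus: none
[19] P1: store L1 := 8 | P0:I, P1:M(8) | bus: BusRdX
[20] P0: store L0 := 71 | P0:M(71), P1:I | bus: BusRdX
[21] P0: store L0 := 52 | P0:M(52), P1:I | bus: none
[22] P0: store L1 := 48 | P0:M(48), P1:I | bus: BusRdX,Flush
[23] P1: store L0 := 96 | P0:I, P1:M(96) | bus: BusRdX,Flush

memory[L0] = 52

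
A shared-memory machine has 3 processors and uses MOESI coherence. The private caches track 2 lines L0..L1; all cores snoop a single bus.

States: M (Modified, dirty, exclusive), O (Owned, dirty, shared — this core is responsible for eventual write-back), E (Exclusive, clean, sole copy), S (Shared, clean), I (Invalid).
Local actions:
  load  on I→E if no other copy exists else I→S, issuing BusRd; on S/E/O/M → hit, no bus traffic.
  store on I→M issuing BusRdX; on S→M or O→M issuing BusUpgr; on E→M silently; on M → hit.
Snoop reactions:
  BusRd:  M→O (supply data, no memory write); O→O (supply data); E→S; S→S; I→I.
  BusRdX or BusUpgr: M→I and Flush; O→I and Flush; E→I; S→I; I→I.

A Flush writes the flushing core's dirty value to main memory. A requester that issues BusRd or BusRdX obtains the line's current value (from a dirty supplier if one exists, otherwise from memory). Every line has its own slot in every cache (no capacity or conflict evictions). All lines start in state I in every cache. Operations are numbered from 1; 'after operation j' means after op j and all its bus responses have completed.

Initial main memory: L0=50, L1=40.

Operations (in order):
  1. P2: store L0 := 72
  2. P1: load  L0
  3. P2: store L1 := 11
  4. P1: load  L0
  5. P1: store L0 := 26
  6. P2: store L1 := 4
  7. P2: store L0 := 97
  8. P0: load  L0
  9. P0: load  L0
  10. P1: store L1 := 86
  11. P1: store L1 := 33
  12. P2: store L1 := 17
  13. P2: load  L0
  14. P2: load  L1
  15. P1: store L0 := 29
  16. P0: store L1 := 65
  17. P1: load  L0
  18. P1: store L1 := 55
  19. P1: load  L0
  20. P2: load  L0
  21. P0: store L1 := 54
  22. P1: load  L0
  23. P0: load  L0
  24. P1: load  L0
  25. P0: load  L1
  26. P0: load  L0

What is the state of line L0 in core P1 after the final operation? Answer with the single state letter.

state = O

1. P2: store L0 := 72  bus=[BusRdX]  L0: P0=I P1=I P2=M  mem[L0]=50
2. P1: load  L0  bus=[BusRd]  L0: P0=I P1=S P2=O  mem[L0]=50
3. P2: store L1 := 11  bus=[BusRdX]  L1: P0=I P1=I P2=M  mem[L1]=40
4. P1: load  L0  bus=[-]  L0: P0=I P1=S P2=O  mem[L0]=50
5. P1: store L0 := 26  bus=[BusUpgr,Flush]  L0: P0=I P1=M P2=I  mem[L0]=72
6. P2: store L1 := 4  bus=[-]  L1: P0=I P1=I P2=M  mem[L1]=40
7. P2: store L0 := 97  bus=[BusRdX,Flush]  L0: P0=I P1=I P2=M  mem[L0]=26
8. P0: load  L0  bus=[BusRd]  L0: P0=S P1=I P2=O  mem[L0]=26
9. P0: load  L0  bus=[-]  L0: P0=S P1=I P2=O  mem[L0]=26
10. P1: store L1 := 86  bus=[BusRdX,Flush]  L1: P0=I P1=M P2=I  mem[L1]=4
11. P1: store L1 := 33  bus=[-]  L1: P0=I P1=M P2=I  mem[L1]=4
12. P2: store L1 := 17  bus=[BusRdX,Flush]  L1: P0=I P1=I P2=M  mem[L1]=33
13. P2: load  L0  bus=[-]  L0: P0=S P1=I P2=O  mem[L0]=26
14. P2: load  L1  bus=[-]  L1: P0=I P1=I P2=M  mem[L1]=33
15. P1: store L0 := 29  bus=[BusRdX,Flush]  L0: P0=I P1=M P2=I  mem[L0]=97
16. P0: store L1 := 65  bus=[BusRdX,Flush]  L1: P0=M P1=I P2=I  mem[L1]=17
17. P1: load  L0  bus=[-]  L0: P0=I P1=M P2=I  mem[L0]=97
18. P1: store L1 := 55  bus=[BusRdX,Flush]  L1: P0=I P1=M P2=I  mem[L1]=65
19. P1: load  L0  bus=[-]  L0: P0=I P1=M P2=I  mem[L0]=97
20. P2: load  L0  bus=[BusRd]  L0: P0=I P1=O P2=S  mem[L0]=97
21. P0: store L1 := 54  bus=[BusRdX,Flush]  L1: P0=M P1=I P2=I  mem[L1]=55
22. P1: load  L0  bus=[-]  L0: P0=I P1=O P2=S  mem[L0]=97
23. P0: load  L0  bus=[BusRd]  L0: P0=S P1=O P2=S  mem[L0]=97
24. P1: load  L0  bus=[-]  L0: P0=S P1=O P2=S  mem[L0]=97
25. P0: load  L1  bus=[-]  L1: P0=M P1=I P2=I  mem[L1]=55
26. P0: load  L0  bus=[-]  L0: P0=S P1=O P2=S  mem[L0]=97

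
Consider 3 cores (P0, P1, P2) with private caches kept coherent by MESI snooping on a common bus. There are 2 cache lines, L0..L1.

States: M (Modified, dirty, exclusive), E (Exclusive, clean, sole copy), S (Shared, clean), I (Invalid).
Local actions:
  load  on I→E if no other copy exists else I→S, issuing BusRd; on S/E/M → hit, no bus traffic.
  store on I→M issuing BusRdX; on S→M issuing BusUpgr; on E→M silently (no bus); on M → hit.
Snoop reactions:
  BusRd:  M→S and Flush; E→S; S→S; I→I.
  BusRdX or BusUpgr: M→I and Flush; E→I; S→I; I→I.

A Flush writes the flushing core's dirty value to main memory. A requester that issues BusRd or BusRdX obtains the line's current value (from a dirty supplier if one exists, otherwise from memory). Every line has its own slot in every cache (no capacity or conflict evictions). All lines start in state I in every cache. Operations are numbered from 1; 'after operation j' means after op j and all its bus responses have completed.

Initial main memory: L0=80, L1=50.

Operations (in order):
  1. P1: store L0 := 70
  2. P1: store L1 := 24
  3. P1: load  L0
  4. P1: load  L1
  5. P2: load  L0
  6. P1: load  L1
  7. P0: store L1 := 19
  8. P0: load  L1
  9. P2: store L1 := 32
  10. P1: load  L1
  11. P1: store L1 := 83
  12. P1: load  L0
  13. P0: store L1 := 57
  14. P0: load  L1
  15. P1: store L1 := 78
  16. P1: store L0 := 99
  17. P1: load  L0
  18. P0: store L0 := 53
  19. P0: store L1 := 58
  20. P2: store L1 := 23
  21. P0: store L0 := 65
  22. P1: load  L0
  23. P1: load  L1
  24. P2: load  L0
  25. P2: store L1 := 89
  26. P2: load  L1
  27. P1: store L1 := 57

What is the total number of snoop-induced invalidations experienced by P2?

[1] P1: store L0 := 70 | P0:I, P1:M(70), P2:I | bus: BusRdX
[2] P1: store L1 := 24 | P0:I, P1:M(24), P2:I | bus: BusRdX
[3] P1: load  L0 | P0:I, P1:M(70), P2:I | bus: none
[4] P1: load  L1 | P0:I, P1:M(24), P2:I | bus: none
[5] P2: load  L0 | P0:I, P1:S(70), P2:S(70) | bus: BusRd,Flush
[6] P1: load  L1 | P0:I, P1:M(24), P2:I | bus: none
[7] P0: store L1 := 19 | P0:M(19), P1:I, P2:I | bus: BusRdX,Flush
[8] P0: load  L1 | P0:M(19), P1:I, P2:I | bus: none
[9] P2: store L1 := 32 | P0:I, P1:I, P2:M(32) | bus: BusRdX,Flush
[10] P1: load  L1 | P0:I, P1:S(32), P2:S(32) | bus: BusRd,Flush
[11] P1: store L1 := 83 | P0:I, P1:M(83), P2:I | bus: BusUpgr
[12] P1: load  L0 | P0:I, P1:S(70), P2:S(70) | bus: none
[13] P0: store L1 := 57 | P0:M(57), P1:I, P2:I | bus: BusRdX,Flush
[14] P0: load  L1 | P0:M(57), P1:I, P2:I | bus: none
[15] P1: store L1 := 78 | P0:I, P1:M(78), P2:I | bus: BusRdX,Flush
[16] P1: store L0 := 99 | P0:I, P1:M(99), P2:I | bus: BusUpgr
[17] P1: load  L0 | P0:I, P1:M(99), P2:I | bus: none
[18] P0: store L0 := 53 | P0:M(53), P1:I, P2:I | bus: BusRdX,Flush
[19] P0: store L1 := 58 | P0:M(58), P1:I, P2:I | bus: BusRdX,Flush
[20] P2: store L1 := 23 | P0:I, P1:I, P2:M(23) | bus: BusRdX,Flush
[21] P0: store L0 := 65 | P0:M(65), P1:I, P2:I | bus: none
[22] P1: load  L0 | P0:S(65), P1:S(65), P2:I | bus: BusRd,Flush
[23] P1: load  L1 | P0:I, P1:S(23), P2:S(23) | bus: BusRd,Flush
[24] P2: load  L0 | P0:S(65), P1:S(65), P2:S(65) | bus: BusRd
[25] P2: store L1 := 89 | P0:I, P1:I, P2:M(89) | bus: BusUpgr
[26] P2: load  L1 | P0:I, P1:I, P2:M(89) | bus: none
[27] P1: store L1 := 57 | P0:I, P1:M(57), P2:I | bus: BusRdX,Flush

invalidations = 3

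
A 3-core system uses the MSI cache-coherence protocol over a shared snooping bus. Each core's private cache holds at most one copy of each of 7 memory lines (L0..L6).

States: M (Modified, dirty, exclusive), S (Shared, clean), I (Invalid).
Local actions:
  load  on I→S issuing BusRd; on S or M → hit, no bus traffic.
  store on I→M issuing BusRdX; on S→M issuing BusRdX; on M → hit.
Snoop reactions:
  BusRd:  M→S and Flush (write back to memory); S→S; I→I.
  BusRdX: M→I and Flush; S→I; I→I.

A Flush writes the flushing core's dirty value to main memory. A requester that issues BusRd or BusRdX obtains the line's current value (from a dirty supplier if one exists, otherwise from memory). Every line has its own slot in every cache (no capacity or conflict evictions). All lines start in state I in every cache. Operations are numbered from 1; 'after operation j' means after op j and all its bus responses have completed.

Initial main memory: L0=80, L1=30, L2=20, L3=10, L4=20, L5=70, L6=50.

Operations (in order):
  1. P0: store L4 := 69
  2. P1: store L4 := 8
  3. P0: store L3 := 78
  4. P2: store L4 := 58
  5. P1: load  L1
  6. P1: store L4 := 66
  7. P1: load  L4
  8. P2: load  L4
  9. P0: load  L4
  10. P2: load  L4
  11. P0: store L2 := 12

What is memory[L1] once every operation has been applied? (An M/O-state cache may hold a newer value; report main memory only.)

memory[L1] = 30

step 1: P0: store L4 := 69  ⟶  MII  (L4)  txn=BusRdX  M[L4]=20
step 2: P1: store L4 := 8  ⟶  IMI  (L4)  txn=BusRdX+Flush  M[L4]=69
step 3: P0: store L3 := 78  ⟶  MII  (L3)  txn=BusRdX  M[L3]=10
step 4: P2: store L4 := 58  ⟶  IIM  (L4)  txn=BusRdX+Flush  M[L4]=8
step 5: P1: load  L1  ⟶  ISI  (L1)  txn=BusRd  M[L1]=30
step 6: P1: store L4 := 66  ⟶  IMI  (L4)  txn=BusRdX+Flush  M[L4]=58
step 7: P1: load  L4  ⟶  IMI  (L4)  txn=∅  M[L4]=58
step 8: P2: load  L4  ⟶  ISS  (L4)  txn=BusRd+Flush  M[L4]=66
step 9: P0: load  L4  ⟶  SSS  (L4)  txn=BusRd  M[L4]=66
step 10: P2: load  L4  ⟶  SSS  (L4)  txn=∅  M[L4]=66
step 11: P0: store L2 := 12  ⟶  MII  (L2)  txn=BusRdX  M[L2]=20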